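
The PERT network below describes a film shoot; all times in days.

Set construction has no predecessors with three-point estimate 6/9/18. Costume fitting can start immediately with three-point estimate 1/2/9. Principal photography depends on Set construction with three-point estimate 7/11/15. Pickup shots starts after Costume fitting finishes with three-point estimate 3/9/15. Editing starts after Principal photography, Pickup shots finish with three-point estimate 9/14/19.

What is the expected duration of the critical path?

te_Set construction = (6 + 4·9 + 18)/6 = 60/6 = 10
te_Costume fitting = (1 + 4·2 + 9)/6 = 18/6 = 3
te_Principal photography = (7 + 4·11 + 15)/6 = 66/6 = 11
te_Pickup shots = (3 + 4·9 + 15)/6 = 54/6 = 9
te_Editing = (9 + 4·14 + 19)/6 = 84/6 = 14

Forward pass:
ES_Set construction = 0; EF_Set construction = 10
ES_Costume fitting = 0; EF_Costume fitting = 3
ES_Principal photography = 10; EF_Principal photography = 10+11 = 21
ES_Pickup shots = 3; EF_Pickup shots = 3+9 = 12
ES_Editing = max(EF_Principal photography=21, EF_Pickup shots=12) = 21; EF_Editing = 21+14 = 35
Expected project duration μ = 35 days. Critical path: Set construction → Principal photography → Editing.

35 days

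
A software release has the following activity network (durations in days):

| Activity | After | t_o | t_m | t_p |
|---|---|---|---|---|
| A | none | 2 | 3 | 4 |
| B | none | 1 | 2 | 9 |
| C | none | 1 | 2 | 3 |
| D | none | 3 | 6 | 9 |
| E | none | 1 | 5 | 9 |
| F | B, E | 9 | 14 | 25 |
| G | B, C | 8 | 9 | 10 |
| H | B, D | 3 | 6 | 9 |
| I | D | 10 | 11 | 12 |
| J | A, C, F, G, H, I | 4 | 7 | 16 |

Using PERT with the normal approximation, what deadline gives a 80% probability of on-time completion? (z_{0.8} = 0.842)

te_A = (2 + 4·3 + 4)/6 = 18/6 = 3; σ²_A = ((4−2)/6)² = 0.111
te_B = (1 + 4·2 + 9)/6 = 18/6 = 3; σ²_B = ((9−1)/6)² = 1.778
te_C = (1 + 4·2 + 3)/6 = 12/6 = 2; σ²_C = ((3−1)/6)² = 0.111
te_D = (3 + 4·6 + 9)/6 = 36/6 = 6; σ²_D = ((9−3)/6)² = 1.000
te_E = (1 + 4·5 + 9)/6 = 30/6 = 5; σ²_E = ((9−1)/6)² = 1.778
te_F = (9 + 4·14 + 25)/6 = 90/6 = 15; σ²_F = ((25−9)/6)² = 7.111
te_G = (8 + 4·9 + 10)/6 = 54/6 = 9; σ²_G = ((10−8)/6)² = 0.111
te_H = (3 + 4·6 + 9)/6 = 36/6 = 6; σ²_H = ((9−3)/6)² = 1.000
te_I = (10 + 4·11 + 12)/6 = 66/6 = 11; σ²_I = ((12−10)/6)² = 0.111
te_J = (4 + 4·7 + 16)/6 = 48/6 = 8; σ²_J = ((16−4)/6)² = 4.000

Forward pass:
ES_A = 0; EF_A = 3
ES_B = 0; EF_B = 3
ES_C = 0; EF_C = 2
ES_D = 0; EF_D = 6
ES_E = 0; EF_E = 5
ES_F = max(EF_B=3, EF_E=5) = 5; EF_F = 5+15 = 20
ES_G = max(EF_B=3, EF_C=2) = 3; EF_G = 3+9 = 12
ES_H = max(EF_B=3, EF_D=6) = 6; EF_H = 6+6 = 12
ES_I = 6; EF_I = 6+11 = 17
ES_J = max(EF_A=3, EF_C=2, EF_F=20, EF_G=12, EF_H=12, EF_I=17) = 20; EF_J = 20+8 = 28
Expected project duration μ = 28 days. Critical path: E → F → J.

Variance along critical path = 1.778 + 7.111 + 4.000 = 12.889; σ = 3.590 days.
D = μ + z·σ = 28 + 0.842·3.590 = 31.0 days

31.0 days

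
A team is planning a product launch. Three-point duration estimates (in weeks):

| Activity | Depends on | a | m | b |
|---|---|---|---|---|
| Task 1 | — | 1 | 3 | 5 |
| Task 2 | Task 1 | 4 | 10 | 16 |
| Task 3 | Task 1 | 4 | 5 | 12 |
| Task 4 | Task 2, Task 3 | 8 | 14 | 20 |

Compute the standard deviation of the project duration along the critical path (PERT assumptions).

te_Task 1 = (1 + 4·3 + 5)/6 = 18/6 = 3; σ²_Task 1 = ((5−1)/6)² = 0.444
te_Task 2 = (4 + 4·10 + 16)/6 = 60/6 = 10; σ²_Task 2 = ((16−4)/6)² = 4.000
te_Task 3 = (4 + 4·5 + 12)/6 = 36/6 = 6; σ²_Task 3 = ((12−4)/6)² = 1.778
te_Task 4 = (8 + 4·14 + 20)/6 = 84/6 = 14; σ²_Task 4 = ((20−8)/6)² = 4.000

Forward pass:
ES_Task 1 = 0; EF_Task 1 = 3
ES_Task 2 = 3; EF_Task 2 = 3+10 = 13
ES_Task 3 = 3; EF_Task 3 = 3+6 = 9
ES_Task 4 = max(EF_Task 2=13, EF_Task 3=9) = 13; EF_Task 4 = 13+14 = 27
Expected project duration μ = 27 weeks. Critical path: Task 1 → Task 2 → Task 4.

Variance along critical path = 0.444 + 4.000 + 4.000 = 8.444
σ = √8.444 = 2.906 weeks

2.91 weeks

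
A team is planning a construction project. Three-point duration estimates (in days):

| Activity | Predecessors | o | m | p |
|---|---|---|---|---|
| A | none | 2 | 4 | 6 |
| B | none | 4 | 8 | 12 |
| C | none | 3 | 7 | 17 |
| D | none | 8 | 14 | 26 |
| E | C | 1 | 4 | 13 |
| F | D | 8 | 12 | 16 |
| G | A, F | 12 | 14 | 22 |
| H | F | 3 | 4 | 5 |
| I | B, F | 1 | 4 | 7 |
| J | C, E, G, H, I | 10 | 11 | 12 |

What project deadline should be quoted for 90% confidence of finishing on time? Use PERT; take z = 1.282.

te_A = (2 + 4·4 + 6)/6 = 24/6 = 4; σ²_A = ((6−2)/6)² = 0.444
te_B = (4 + 4·8 + 12)/6 = 48/6 = 8; σ²_B = ((12−4)/6)² = 1.778
te_C = (3 + 4·7 + 17)/6 = 48/6 = 8; σ²_C = ((17−3)/6)² = 5.444
te_D = (8 + 4·14 + 26)/6 = 90/6 = 15; σ²_D = ((26−8)/6)² = 9.000
te_E = (1 + 4·4 + 13)/6 = 30/6 = 5; σ²_E = ((13−1)/6)² = 4.000
te_F = (8 + 4·12 + 16)/6 = 72/6 = 12; σ²_F = ((16−8)/6)² = 1.778
te_G = (12 + 4·14 + 22)/6 = 90/6 = 15; σ²_G = ((22−12)/6)² = 2.778
te_H = (3 + 4·4 + 5)/6 = 24/6 = 4; σ²_H = ((5−3)/6)² = 0.111
te_I = (1 + 4·4 + 7)/6 = 24/6 = 4; σ²_I = ((7−1)/6)² = 1.000
te_J = (10 + 4·11 + 12)/6 = 66/6 = 11; σ²_J = ((12−10)/6)² = 0.111

Forward pass:
ES_A = 0; EF_A = 4
ES_B = 0; EF_B = 8
ES_C = 0; EF_C = 8
ES_D = 0; EF_D = 15
ES_E = 8; EF_E = 8+5 = 13
ES_F = 15; EF_F = 15+12 = 27
ES_G = max(EF_A=4, EF_F=27) = 27; EF_G = 27+15 = 42
ES_H = 27; EF_H = 27+4 = 31
ES_I = max(EF_B=8, EF_F=27) = 27; EF_I = 27+4 = 31
ES_J = max(EF_C=8, EF_E=13, EF_G=42, EF_H=31, EF_I=31) = 42; EF_J = 42+11 = 53
Expected project duration μ = 53 days. Critical path: D → F → G → J.

Variance along critical path = 9.000 + 1.778 + 2.778 + 0.111 = 13.667; σ = 3.697 days.
D = μ + z·σ = 53 + 1.282·3.697 = 57.7 days

57.7 days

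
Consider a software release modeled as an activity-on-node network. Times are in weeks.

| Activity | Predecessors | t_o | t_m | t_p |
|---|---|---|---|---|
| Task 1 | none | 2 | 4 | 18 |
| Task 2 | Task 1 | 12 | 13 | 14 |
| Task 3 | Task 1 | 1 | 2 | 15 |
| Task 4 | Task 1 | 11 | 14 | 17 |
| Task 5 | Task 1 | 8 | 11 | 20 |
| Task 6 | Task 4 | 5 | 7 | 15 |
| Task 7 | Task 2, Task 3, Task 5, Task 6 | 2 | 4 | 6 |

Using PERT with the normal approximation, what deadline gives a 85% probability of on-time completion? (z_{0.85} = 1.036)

35.5 weeks

te_Task 1 = (2 + 4·4 + 18)/6 = 36/6 = 6; σ²_Task 1 = ((18−2)/6)² = 7.111
te_Task 2 = (12 + 4·13 + 14)/6 = 78/6 = 13; σ²_Task 2 = ((14−12)/6)² = 0.111
te_Task 3 = (1 + 4·2 + 15)/6 = 24/6 = 4; σ²_Task 3 = ((15−1)/6)² = 5.444
te_Task 4 = (11 + 4·14 + 17)/6 = 84/6 = 14; σ²_Task 4 = ((17−11)/6)² = 1.000
te_Task 5 = (8 + 4·11 + 20)/6 = 72/6 = 12; σ²_Task 5 = ((20−8)/6)² = 4.000
te_Task 6 = (5 + 4·7 + 15)/6 = 48/6 = 8; σ²_Task 6 = ((15−5)/6)² = 2.778
te_Task 7 = (2 + 4·4 + 6)/6 = 24/6 = 4; σ²_Task 7 = ((6−2)/6)² = 0.444

Forward pass:
ES_Task 1 = 0; EF_Task 1 = 6
ES_Task 2 = 6; EF_Task 2 = 6+13 = 19
ES_Task 3 = 6; EF_Task 3 = 6+4 = 10
ES_Task 4 = 6; EF_Task 4 = 6+14 = 20
ES_Task 5 = 6; EF_Task 5 = 6+12 = 18
ES_Task 6 = 20; EF_Task 6 = 20+8 = 28
ES_Task 7 = max(EF_Task 2=19, EF_Task 3=10, EF_Task 5=18, EF_Task 6=28) = 28; EF_Task 7 = 28+4 = 32
Expected project duration μ = 32 weeks. Critical path: Task 1 → Task 4 → Task 6 → Task 7.

Variance along critical path = 7.111 + 1.000 + 2.778 + 0.444 = 11.333; σ = 3.367 weeks.
D = μ + z·σ = 32 + 1.036·3.367 = 35.5 weeks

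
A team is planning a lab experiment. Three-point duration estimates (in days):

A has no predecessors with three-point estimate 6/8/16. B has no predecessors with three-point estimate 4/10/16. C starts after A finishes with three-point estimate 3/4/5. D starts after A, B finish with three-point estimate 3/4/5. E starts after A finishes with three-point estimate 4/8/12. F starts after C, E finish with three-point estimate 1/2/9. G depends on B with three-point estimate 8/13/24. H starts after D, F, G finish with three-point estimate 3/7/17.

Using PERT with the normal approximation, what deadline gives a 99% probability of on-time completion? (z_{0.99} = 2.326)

te_A = (6 + 4·8 + 16)/6 = 54/6 = 9; σ²_A = ((16−6)/6)² = 2.778
te_B = (4 + 4·10 + 16)/6 = 60/6 = 10; σ²_B = ((16−4)/6)² = 4.000
te_C = (3 + 4·4 + 5)/6 = 24/6 = 4; σ²_C = ((5−3)/6)² = 0.111
te_D = (3 + 4·4 + 5)/6 = 24/6 = 4; σ²_D = ((5−3)/6)² = 0.111
te_E = (4 + 4·8 + 12)/6 = 48/6 = 8; σ²_E = ((12−4)/6)² = 1.778
te_F = (1 + 4·2 + 9)/6 = 18/6 = 3; σ²_F = ((9−1)/6)² = 1.778
te_G = (8 + 4·13 + 24)/6 = 84/6 = 14; σ²_G = ((24−8)/6)² = 7.111
te_H = (3 + 4·7 + 17)/6 = 48/6 = 8; σ²_H = ((17−3)/6)² = 5.444

Forward pass:
ES_A = 0; EF_A = 9
ES_B = 0; EF_B = 10
ES_C = 9; EF_C = 9+4 = 13
ES_D = max(EF_A=9, EF_B=10) = 10; EF_D = 10+4 = 14
ES_E = 9; EF_E = 9+8 = 17
ES_F = max(EF_C=13, EF_E=17) = 17; EF_F = 17+3 = 20
ES_G = 10; EF_G = 10+14 = 24
ES_H = max(EF_D=14, EF_F=20, EF_G=24) = 24; EF_H = 24+8 = 32
Expected project duration μ = 32 days. Critical path: B → G → H.

Variance along critical path = 4.000 + 7.111 + 5.444 = 16.556; σ = 4.069 days.
D = μ + z·σ = 32 + 2.326·4.069 = 41.5 days

41.5 days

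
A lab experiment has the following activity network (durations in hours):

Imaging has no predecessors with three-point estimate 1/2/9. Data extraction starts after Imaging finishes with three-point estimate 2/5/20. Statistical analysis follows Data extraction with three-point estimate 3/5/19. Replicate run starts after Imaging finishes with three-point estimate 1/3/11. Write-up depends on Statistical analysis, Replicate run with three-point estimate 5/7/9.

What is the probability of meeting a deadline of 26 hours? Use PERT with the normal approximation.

0.680

te_Imaging = (1 + 4·2 + 9)/6 = 18/6 = 3; σ²_Imaging = ((9−1)/6)² = 1.778
te_Data extraction = (2 + 4·5 + 20)/6 = 42/6 = 7; σ²_Data extraction = ((20−2)/6)² = 9.000
te_Statistical analysis = (3 + 4·5 + 19)/6 = 42/6 = 7; σ²_Statistical analysis = ((19−3)/6)² = 7.111
te_Replicate run = (1 + 4·3 + 11)/6 = 24/6 = 4; σ²_Replicate run = ((11−1)/6)² = 2.778
te_Write-up = (5 + 4·7 + 9)/6 = 42/6 = 7; σ²_Write-up = ((9−5)/6)² = 0.444

Forward pass:
ES_Imaging = 0; EF_Imaging = 3
ES_Data extraction = 3; EF_Data extraction = 3+7 = 10
ES_Statistical analysis = 10; EF_Statistical analysis = 10+7 = 17
ES_Replicate run = 3; EF_Replicate run = 3+4 = 7
ES_Write-up = max(EF_Statistical analysis=17, EF_Replicate run=7) = 17; EF_Write-up = 17+7 = 24
Expected project duration μ = 24 hours. Critical path: Imaging → Data extraction → Statistical analysis → Write-up.

Variance along critical path = 1.778 + 9.000 + 7.111 + 0.444 = 18.333; σ = √18.333 = 4.282 hours.
Z = (26 − 24) / 4.282 = 0.467
P(T ≤ 26) = Φ(0.467) ≈ 0.680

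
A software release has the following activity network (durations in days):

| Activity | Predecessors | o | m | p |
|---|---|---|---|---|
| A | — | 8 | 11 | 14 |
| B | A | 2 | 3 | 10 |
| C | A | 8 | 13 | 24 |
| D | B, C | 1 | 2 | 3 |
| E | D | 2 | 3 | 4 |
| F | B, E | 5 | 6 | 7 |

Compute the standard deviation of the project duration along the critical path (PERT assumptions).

te_A = (8 + 4·11 + 14)/6 = 66/6 = 11; σ²_A = ((14−8)/6)² = 1.000
te_B = (2 + 4·3 + 10)/6 = 24/6 = 4; σ²_B = ((10−2)/6)² = 1.778
te_C = (8 + 4·13 + 24)/6 = 84/6 = 14; σ²_C = ((24−8)/6)² = 7.111
te_D = (1 + 4·2 + 3)/6 = 12/6 = 2; σ²_D = ((3−1)/6)² = 0.111
te_E = (2 + 4·3 + 4)/6 = 18/6 = 3; σ²_E = ((4−2)/6)² = 0.111
te_F = (5 + 4·6 + 7)/6 = 36/6 = 6; σ²_F = ((7−5)/6)² = 0.111

Forward pass:
ES_A = 0; EF_A = 11
ES_B = 11; EF_B = 11+4 = 15
ES_C = 11; EF_C = 11+14 = 25
ES_D = max(EF_B=15, EF_C=25) = 25; EF_D = 25+2 = 27
ES_E = 27; EF_E = 27+3 = 30
ES_F = max(EF_B=15, EF_E=30) = 30; EF_F = 30+6 = 36
Expected project duration μ = 36 days. Critical path: A → C → D → E → F.

Variance along critical path = 1.000 + 7.111 + 0.111 + 0.111 + 0.111 = 8.444
σ = √8.444 = 2.906 days

2.91 days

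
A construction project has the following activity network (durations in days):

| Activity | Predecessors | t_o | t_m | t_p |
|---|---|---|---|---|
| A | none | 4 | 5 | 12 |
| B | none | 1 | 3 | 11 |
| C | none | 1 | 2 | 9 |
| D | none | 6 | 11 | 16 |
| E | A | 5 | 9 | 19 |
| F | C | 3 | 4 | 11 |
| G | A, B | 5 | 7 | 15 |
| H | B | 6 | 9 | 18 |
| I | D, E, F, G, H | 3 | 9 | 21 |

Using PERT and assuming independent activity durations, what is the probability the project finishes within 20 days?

0.068

te_A = (4 + 4·5 + 12)/6 = 36/6 = 6; σ²_A = ((12−4)/6)² = 1.778
te_B = (1 + 4·3 + 11)/6 = 24/6 = 4; σ²_B = ((11−1)/6)² = 2.778
te_C = (1 + 4·2 + 9)/6 = 18/6 = 3; σ²_C = ((9−1)/6)² = 1.778
te_D = (6 + 4·11 + 16)/6 = 66/6 = 11; σ²_D = ((16−6)/6)² = 2.778
te_E = (5 + 4·9 + 19)/6 = 60/6 = 10; σ²_E = ((19−5)/6)² = 5.444
te_F = (3 + 4·4 + 11)/6 = 30/6 = 5; σ²_F = ((11−3)/6)² = 1.778
te_G = (5 + 4·7 + 15)/6 = 48/6 = 8; σ²_G = ((15−5)/6)² = 2.778
te_H = (6 + 4·9 + 18)/6 = 60/6 = 10; σ²_H = ((18−6)/6)² = 4.000
te_I = (3 + 4·9 + 21)/6 = 60/6 = 10; σ²_I = ((21−3)/6)² = 9.000

Forward pass:
ES_A = 0; EF_A = 6
ES_B = 0; EF_B = 4
ES_C = 0; EF_C = 3
ES_D = 0; EF_D = 11
ES_E = 6; EF_E = 6+10 = 16
ES_F = 3; EF_F = 3+5 = 8
ES_G = max(EF_A=6, EF_B=4) = 6; EF_G = 6+8 = 14
ES_H = 4; EF_H = 4+10 = 14
ES_I = max(EF_D=11, EF_E=16, EF_F=8, EF_G=14, EF_H=14) = 16; EF_I = 16+10 = 26
Expected project duration μ = 26 days. Critical path: A → E → I.

Variance along critical path = 1.778 + 5.444 + 9.000 = 16.222; σ = √16.222 = 4.028 days.
Z = (20 − 26) / 4.028 = -1.490
P(T ≤ 20) = Φ(-1.490) ≈ 0.068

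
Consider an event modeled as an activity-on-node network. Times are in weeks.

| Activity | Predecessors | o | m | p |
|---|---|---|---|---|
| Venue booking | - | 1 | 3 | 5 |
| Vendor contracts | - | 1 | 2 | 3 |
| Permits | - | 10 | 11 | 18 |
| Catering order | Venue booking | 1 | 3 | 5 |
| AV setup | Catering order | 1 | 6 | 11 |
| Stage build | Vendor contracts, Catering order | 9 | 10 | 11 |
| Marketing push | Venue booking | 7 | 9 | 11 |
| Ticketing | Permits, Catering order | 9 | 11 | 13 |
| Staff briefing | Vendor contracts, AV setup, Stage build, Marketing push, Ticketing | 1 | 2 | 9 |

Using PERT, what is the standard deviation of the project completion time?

te_Venue booking = (1 + 4·3 + 5)/6 = 18/6 = 3; σ²_Venue booking = ((5−1)/6)² = 0.444
te_Vendor contracts = (1 + 4·2 + 3)/6 = 12/6 = 2; σ²_Vendor contracts = ((3−1)/6)² = 0.111
te_Permits = (10 + 4·11 + 18)/6 = 72/6 = 12; σ²_Permits = ((18−10)/6)² = 1.778
te_Catering order = (1 + 4·3 + 5)/6 = 18/6 = 3; σ²_Catering order = ((5−1)/6)² = 0.444
te_AV setup = (1 + 4·6 + 11)/6 = 36/6 = 6; σ²_AV setup = ((11−1)/6)² = 2.778
te_Stage build = (9 + 4·10 + 11)/6 = 60/6 = 10; σ²_Stage build = ((11−9)/6)² = 0.111
te_Marketing push = (7 + 4·9 + 11)/6 = 54/6 = 9; σ²_Marketing push = ((11−7)/6)² = 0.444
te_Ticketing = (9 + 4·11 + 13)/6 = 66/6 = 11; σ²_Ticketing = ((13−9)/6)² = 0.444
te_Staff briefing = (1 + 4·2 + 9)/6 = 18/6 = 3; σ²_Staff briefing = ((9−1)/6)² = 1.778

Forward pass:
ES_Venue booking = 0; EF_Venue booking = 3
ES_Vendor contracts = 0; EF_Vendor contracts = 2
ES_Permits = 0; EF_Permits = 12
ES_Catering order = 3; EF_Catering order = 3+3 = 6
ES_AV setup = 6; EF_AV setup = 6+6 = 12
ES_Stage build = max(EF_Vendor contracts=2, EF_Catering order=6) = 6; EF_Stage build = 6+10 = 16
ES_Marketing push = 3; EF_Marketing push = 3+9 = 12
ES_Ticketing = max(EF_Permits=12, EF_Catering order=6) = 12; EF_Ticketing = 12+11 = 23
ES_Staff briefing = max(EF_Vendor contracts=2, EF_AV setup=12, EF_Stage build=16, EF_Marketing push=12, EF_Ticketing=23) = 23; EF_Staff briefing = 23+3 = 26
Expected project duration μ = 26 weeks. Critical path: Permits → Ticketing → Staff briefing.

Variance along critical path = 1.778 + 0.444 + 1.778 = 4.000
σ = √4.000 = 2.000 weeks

2.00 weeks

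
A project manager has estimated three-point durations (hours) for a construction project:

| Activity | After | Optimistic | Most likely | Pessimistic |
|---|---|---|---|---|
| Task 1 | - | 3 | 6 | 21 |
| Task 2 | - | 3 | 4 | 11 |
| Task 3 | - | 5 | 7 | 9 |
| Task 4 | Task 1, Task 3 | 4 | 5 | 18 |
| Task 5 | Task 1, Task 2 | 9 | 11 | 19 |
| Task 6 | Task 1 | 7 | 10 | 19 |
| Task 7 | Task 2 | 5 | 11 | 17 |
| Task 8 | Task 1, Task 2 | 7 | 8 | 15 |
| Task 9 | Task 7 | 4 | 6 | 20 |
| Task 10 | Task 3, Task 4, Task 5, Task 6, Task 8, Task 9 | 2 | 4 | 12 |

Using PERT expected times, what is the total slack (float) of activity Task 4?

te_Task 1 = (3 + 4·6 + 21)/6 = 48/6 = 8
te_Task 2 = (3 + 4·4 + 11)/6 = 30/6 = 5
te_Task 3 = (5 + 4·7 + 9)/6 = 42/6 = 7
te_Task 4 = (4 + 4·5 + 18)/6 = 42/6 = 7
te_Task 5 = (9 + 4·11 + 19)/6 = 72/6 = 12
te_Task 6 = (7 + 4·10 + 19)/6 = 66/6 = 11
te_Task 7 = (5 + 4·11 + 17)/6 = 66/6 = 11
te_Task 8 = (7 + 4·8 + 15)/6 = 54/6 = 9
te_Task 9 = (4 + 4·6 + 20)/6 = 48/6 = 8
te_Task 10 = (2 + 4·4 + 12)/6 = 30/6 = 5

Forward pass:
ES_Task 1 = 0; EF_Task 1 = 8
ES_Task 2 = 0; EF_Task 2 = 5
ES_Task 3 = 0; EF_Task 3 = 7
ES_Task 4 = max(EF_Task 1=8, EF_Task 3=7) = 8; EF_Task 4 = 8+7 = 15
ES_Task 5 = max(EF_Task 1=8, EF_Task 2=5) = 8; EF_Task 5 = 8+12 = 20
ES_Task 6 = 8; EF_Task 6 = 8+11 = 19
ES_Task 7 = 5; EF_Task 7 = 5+11 = 16
ES_Task 8 = max(EF_Task 1=8, EF_Task 2=5) = 8; EF_Task 8 = 8+9 = 17
ES_Task 9 = 16; EF_Task 9 = 16+8 = 24
ES_Task 10 = max(EF_Task 3=7, EF_Task 4=15, EF_Task 5=20, EF_Task 6=19, EF_Task 8=17, EF_Task 9=24) = 24; EF_Task 10 = 24+5 = 29
Expected project duration μ = 29 hours. Critical path: Task 2 → Task 7 → Task 9 → Task 10.

Backward pass:
LF_Task 10 = 29; LS_Task 10 = 29−5 = 24
LF_Task 9 = LS_Task 10 = 24; LS_Task 9 = 24−8 = 16
LF_Task 8 = LS_Task 10 = 24; LS_Task 8 = 24−9 = 15
LF_Task 7 = LS_Task 9 = 16; LS_Task 7 = 16−11 = 5
LF_Task 6 = LS_Task 10 = 24; LS_Task 6 = 24−11 = 13
LF_Task 5 = LS_Task 10 = 24; LS_Task 5 = 24−12 = 12
LF_Task 4 = LS_Task 10 = 24; LS_Task 4 = 24−7 = 17
LF_Task 3 = min(LS_Task 4=17, LS_Task 10=24) = 17; LS_Task 3 = 17−7 = 10
LF_Task 2 = min(LS_Task 5=12, LS_Task 7=5, LS_Task 8=15) = 5; LS_Task 2 = 5−5 = 0
LF_Task 1 = min(LS_Task 4=17, LS_Task 5=12, LS_Task 6=13, LS_Task 8=15) = 12; LS_Task 1 = 12−8 = 4
Slack_Task 4 = LS_Task 4 − ES_Task 4 = 17 − 8 = 9

9 hours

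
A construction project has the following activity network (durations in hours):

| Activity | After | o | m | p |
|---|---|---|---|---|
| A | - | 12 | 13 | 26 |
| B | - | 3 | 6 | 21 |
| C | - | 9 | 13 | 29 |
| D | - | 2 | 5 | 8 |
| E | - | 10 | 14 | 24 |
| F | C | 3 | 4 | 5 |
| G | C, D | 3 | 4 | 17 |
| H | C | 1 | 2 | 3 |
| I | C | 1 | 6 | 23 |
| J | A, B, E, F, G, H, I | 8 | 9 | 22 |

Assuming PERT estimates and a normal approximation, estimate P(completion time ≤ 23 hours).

te_A = (12 + 4·13 + 26)/6 = 90/6 = 15; σ²_A = ((26−12)/6)² = 5.444
te_B = (3 + 4·6 + 21)/6 = 48/6 = 8; σ²_B = ((21−3)/6)² = 9.000
te_C = (9 + 4·13 + 29)/6 = 90/6 = 15; σ²_C = ((29−9)/6)² = 11.111
te_D = (2 + 4·5 + 8)/6 = 30/6 = 5; σ²_D = ((8−2)/6)² = 1.000
te_E = (10 + 4·14 + 24)/6 = 90/6 = 15; σ²_E = ((24−10)/6)² = 5.444
te_F = (3 + 4·4 + 5)/6 = 24/6 = 4; σ²_F = ((5−3)/6)² = 0.111
te_G = (3 + 4·4 + 17)/6 = 36/6 = 6; σ²_G = ((17−3)/6)² = 5.444
te_H = (1 + 4·2 + 3)/6 = 12/6 = 2; σ²_H = ((3−1)/6)² = 0.111
te_I = (1 + 4·6 + 23)/6 = 48/6 = 8; σ²_I = ((23−1)/6)² = 13.444
te_J = (8 + 4·9 + 22)/6 = 66/6 = 11; σ²_J = ((22−8)/6)² = 5.444

Forward pass:
ES_A = 0; EF_A = 15
ES_B = 0; EF_B = 8
ES_C = 0; EF_C = 15
ES_D = 0; EF_D = 5
ES_E = 0; EF_E = 15
ES_F = 15; EF_F = 15+4 = 19
ES_G = max(EF_C=15, EF_D=5) = 15; EF_G = 15+6 = 21
ES_H = 15; EF_H = 15+2 = 17
ES_I = 15; EF_I = 15+8 = 23
ES_J = max(EF_A=15, EF_B=8, EF_E=15, EF_F=19, EF_G=21, EF_H=17, EF_I=23) = 23; EF_J = 23+11 = 34
Expected project duration μ = 34 hours. Critical path: C → I → J.

Variance along critical path = 11.111 + 13.444 + 5.444 = 30.000; σ = √30.000 = 5.477 hours.
Z = (23 − 34) / 5.477 = -2.008
P(T ≤ 23) = Φ(-2.008) ≈ 0.022

0.022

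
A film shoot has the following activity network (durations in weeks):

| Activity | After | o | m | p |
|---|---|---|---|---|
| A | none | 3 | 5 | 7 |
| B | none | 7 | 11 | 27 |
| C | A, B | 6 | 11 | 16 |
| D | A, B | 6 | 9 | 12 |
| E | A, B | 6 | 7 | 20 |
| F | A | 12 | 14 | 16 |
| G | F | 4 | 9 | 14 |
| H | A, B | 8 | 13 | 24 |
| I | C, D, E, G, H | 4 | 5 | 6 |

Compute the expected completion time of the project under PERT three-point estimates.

33 weeks

te_A = (3 + 4·5 + 7)/6 = 30/6 = 5
te_B = (7 + 4·11 + 27)/6 = 78/6 = 13
te_C = (6 + 4·11 + 16)/6 = 66/6 = 11
te_D = (6 + 4·9 + 12)/6 = 54/6 = 9
te_E = (6 + 4·7 + 20)/6 = 54/6 = 9
te_F = (12 + 4·14 + 16)/6 = 84/6 = 14
te_G = (4 + 4·9 + 14)/6 = 54/6 = 9
te_H = (8 + 4·13 + 24)/6 = 84/6 = 14
te_I = (4 + 4·5 + 6)/6 = 30/6 = 5

Forward pass:
ES_A = 0; EF_A = 5
ES_B = 0; EF_B = 13
ES_C = max(EF_A=5, EF_B=13) = 13; EF_C = 13+11 = 24
ES_D = max(EF_A=5, EF_B=13) = 13; EF_D = 13+9 = 22
ES_E = max(EF_A=5, EF_B=13) = 13; EF_E = 13+9 = 22
ES_F = 5; EF_F = 5+14 = 19
ES_G = 19; EF_G = 19+9 = 28
ES_H = max(EF_A=5, EF_B=13) = 13; EF_H = 13+14 = 27
ES_I = max(EF_C=24, EF_D=22, EF_E=22, EF_G=28, EF_H=27) = 28; EF_I = 28+5 = 33
Expected project duration μ = 33 weeks. Critical path: A → F → G → I.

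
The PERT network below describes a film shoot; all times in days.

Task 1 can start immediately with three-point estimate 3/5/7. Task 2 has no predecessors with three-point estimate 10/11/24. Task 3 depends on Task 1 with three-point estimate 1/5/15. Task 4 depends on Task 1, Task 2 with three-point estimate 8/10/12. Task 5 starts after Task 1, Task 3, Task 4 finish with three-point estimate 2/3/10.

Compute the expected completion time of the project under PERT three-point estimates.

te_Task 1 = (3 + 4·5 + 7)/6 = 30/6 = 5
te_Task 2 = (10 + 4·11 + 24)/6 = 78/6 = 13
te_Task 3 = (1 + 4·5 + 15)/6 = 36/6 = 6
te_Task 4 = (8 + 4·10 + 12)/6 = 60/6 = 10
te_Task 5 = (2 + 4·3 + 10)/6 = 24/6 = 4

Forward pass:
ES_Task 1 = 0; EF_Task 1 = 5
ES_Task 2 = 0; EF_Task 2 = 13
ES_Task 3 = 5; EF_Task 3 = 5+6 = 11
ES_Task 4 = max(EF_Task 1=5, EF_Task 2=13) = 13; EF_Task 4 = 13+10 = 23
ES_Task 5 = max(EF_Task 1=5, EF_Task 3=11, EF_Task 4=23) = 23; EF_Task 5 = 23+4 = 27
Expected project duration μ = 27 days. Critical path: Task 2 → Task 4 → Task 5.

27 days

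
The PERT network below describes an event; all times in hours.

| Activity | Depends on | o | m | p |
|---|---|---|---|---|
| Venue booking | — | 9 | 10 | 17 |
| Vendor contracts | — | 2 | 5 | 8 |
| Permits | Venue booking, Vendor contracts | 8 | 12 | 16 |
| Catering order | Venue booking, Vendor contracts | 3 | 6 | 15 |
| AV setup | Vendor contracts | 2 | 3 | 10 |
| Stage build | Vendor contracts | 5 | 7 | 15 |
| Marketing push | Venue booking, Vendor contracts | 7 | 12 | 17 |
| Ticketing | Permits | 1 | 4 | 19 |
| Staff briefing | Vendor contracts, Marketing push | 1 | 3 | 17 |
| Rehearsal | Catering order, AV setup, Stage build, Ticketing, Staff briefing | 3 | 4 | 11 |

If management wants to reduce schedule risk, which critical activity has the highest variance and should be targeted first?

te_Venue booking = (9 + 4·10 + 17)/6 = 66/6 = 11; σ²_Venue booking = ((17−9)/6)² = 1.778
te_Vendor contracts = (2 + 4·5 + 8)/6 = 30/6 = 5; σ²_Vendor contracts = ((8−2)/6)² = 1.000
te_Permits = (8 + 4·12 + 16)/6 = 72/6 = 12; σ²_Permits = ((16−8)/6)² = 1.778
te_Catering order = (3 + 4·6 + 15)/6 = 42/6 = 7; σ²_Catering order = ((15−3)/6)² = 4.000
te_AV setup = (2 + 4·3 + 10)/6 = 24/6 = 4; σ²_AV setup = ((10−2)/6)² = 1.778
te_Stage build = (5 + 4·7 + 15)/6 = 48/6 = 8; σ²_Stage build = ((15−5)/6)² = 2.778
te_Marketing push = (7 + 4·12 + 17)/6 = 72/6 = 12; σ²_Marketing push = ((17−7)/6)² = 2.778
te_Ticketing = (1 + 4·4 + 19)/6 = 36/6 = 6; σ²_Ticketing = ((19−1)/6)² = 9.000
te_Staff briefing = (1 + 4·3 + 17)/6 = 30/6 = 5; σ²_Staff briefing = ((17−1)/6)² = 7.111
te_Rehearsal = (3 + 4·4 + 11)/6 = 30/6 = 5; σ²_Rehearsal = ((11−3)/6)² = 1.778

Forward pass:
ES_Venue booking = 0; EF_Venue booking = 11
ES_Vendor contracts = 0; EF_Vendor contracts = 5
ES_Permits = max(EF_Venue booking=11, EF_Vendor contracts=5) = 11; EF_Permits = 11+12 = 23
ES_Catering order = max(EF_Venue booking=11, EF_Vendor contracts=5) = 11; EF_Catering order = 11+7 = 18
ES_AV setup = 5; EF_AV setup = 5+4 = 9
ES_Stage build = 5; EF_Stage build = 5+8 = 13
ES_Marketing push = max(EF_Venue booking=11, EF_Vendor contracts=5) = 11; EF_Marketing push = 11+12 = 23
ES_Ticketing = 23; EF_Ticketing = 23+6 = 29
ES_Staff briefing = max(EF_Vendor contracts=5, EF_Marketing push=23) = 23; EF_Staff briefing = 23+5 = 28
ES_Rehearsal = max(EF_Catering order=18, EF_AV setup=9, EF_Stage build=13, EF_Ticketing=29, EF_Staff briefing=28) = 29; EF_Rehearsal = 29+5 = 34
Expected project duration μ = 34 hours. Critical path: Venue booking → Permits → Ticketing → Rehearsal.

Variances on critical path: σ²_Venue booking=1.778, σ²_Permits=1.778, σ²_Ticketing=9.000, σ²_Rehearsal=1.778.
Largest is σ²_Ticketing = 9.000.

Ticketing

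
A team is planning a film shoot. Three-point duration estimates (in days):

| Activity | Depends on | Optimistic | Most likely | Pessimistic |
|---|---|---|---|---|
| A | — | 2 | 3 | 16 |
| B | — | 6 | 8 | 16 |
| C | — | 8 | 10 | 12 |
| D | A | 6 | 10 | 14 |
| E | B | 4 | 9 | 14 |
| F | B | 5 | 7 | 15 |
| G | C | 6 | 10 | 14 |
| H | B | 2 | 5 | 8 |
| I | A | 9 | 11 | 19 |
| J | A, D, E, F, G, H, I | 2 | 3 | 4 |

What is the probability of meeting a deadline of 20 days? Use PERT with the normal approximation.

0.025

te_A = (2 + 4·3 + 16)/6 = 30/6 = 5; σ²_A = ((16−2)/6)² = 5.444
te_B = (6 + 4·8 + 16)/6 = 54/6 = 9; σ²_B = ((16−6)/6)² = 2.778
te_C = (8 + 4·10 + 12)/6 = 60/6 = 10; σ²_C = ((12−8)/6)² = 0.444
te_D = (6 + 4·10 + 14)/6 = 60/6 = 10; σ²_D = ((14−6)/6)² = 1.778
te_E = (4 + 4·9 + 14)/6 = 54/6 = 9; σ²_E = ((14−4)/6)² = 2.778
te_F = (5 + 4·7 + 15)/6 = 48/6 = 8; σ²_F = ((15−5)/6)² = 2.778
te_G = (6 + 4·10 + 14)/6 = 60/6 = 10; σ²_G = ((14−6)/6)² = 1.778
te_H = (2 + 4·5 + 8)/6 = 30/6 = 5; σ²_H = ((8−2)/6)² = 1.000
te_I = (9 + 4·11 + 19)/6 = 72/6 = 12; σ²_I = ((19−9)/6)² = 2.778
te_J = (2 + 4·3 + 4)/6 = 18/6 = 3; σ²_J = ((4−2)/6)² = 0.111

Forward pass:
ES_A = 0; EF_A = 5
ES_B = 0; EF_B = 9
ES_C = 0; EF_C = 10
ES_D = 5; EF_D = 5+10 = 15
ES_E = 9; EF_E = 9+9 = 18
ES_F = 9; EF_F = 9+8 = 17
ES_G = 10; EF_G = 10+10 = 20
ES_H = 9; EF_H = 9+5 = 14
ES_I = 5; EF_I = 5+12 = 17
ES_J = max(EF_A=5, EF_D=15, EF_E=18, EF_F=17, EF_G=20, EF_H=14, EF_I=17) = 20; EF_J = 20+3 = 23
Expected project duration μ = 23 days. Critical path: C → G → J.

Variance along critical path = 0.444 + 1.778 + 0.111 = 2.333; σ = √2.333 = 1.528 days.
Z = (20 − 23) / 1.528 = -1.964
P(T ≤ 20) = Φ(-1.964) ≈ 0.025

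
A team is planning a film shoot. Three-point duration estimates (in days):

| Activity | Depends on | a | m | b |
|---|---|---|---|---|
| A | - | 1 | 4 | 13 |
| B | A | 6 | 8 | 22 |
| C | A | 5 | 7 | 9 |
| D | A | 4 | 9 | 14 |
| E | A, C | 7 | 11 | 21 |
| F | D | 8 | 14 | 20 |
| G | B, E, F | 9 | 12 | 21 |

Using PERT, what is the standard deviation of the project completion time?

te_A = (1 + 4·4 + 13)/6 = 30/6 = 5; σ²_A = ((13−1)/6)² = 4.000
te_B = (6 + 4·8 + 22)/6 = 60/6 = 10; σ²_B = ((22−6)/6)² = 7.111
te_C = (5 + 4·7 + 9)/6 = 42/6 = 7; σ²_C = ((9−5)/6)² = 0.444
te_D = (4 + 4·9 + 14)/6 = 54/6 = 9; σ²_D = ((14−4)/6)² = 2.778
te_E = (7 + 4·11 + 21)/6 = 72/6 = 12; σ²_E = ((21−7)/6)² = 5.444
te_F = (8 + 4·14 + 20)/6 = 84/6 = 14; σ²_F = ((20−8)/6)² = 4.000
te_G = (9 + 4·12 + 21)/6 = 78/6 = 13; σ²_G = ((21−9)/6)² = 4.000

Forward pass:
ES_A = 0; EF_A = 5
ES_B = 5; EF_B = 5+10 = 15
ES_C = 5; EF_C = 5+7 = 12
ES_D = 5; EF_D = 5+9 = 14
ES_E = max(EF_A=5, EF_C=12) = 12; EF_E = 12+12 = 24
ES_F = 14; EF_F = 14+14 = 28
ES_G = max(EF_B=15, EF_E=24, EF_F=28) = 28; EF_G = 28+13 = 41
Expected project duration μ = 41 days. Critical path: A → D → F → G.

Variance along critical path = 4.000 + 2.778 + 4.000 + 4.000 = 14.778
σ = √14.778 = 3.844 days

3.84 days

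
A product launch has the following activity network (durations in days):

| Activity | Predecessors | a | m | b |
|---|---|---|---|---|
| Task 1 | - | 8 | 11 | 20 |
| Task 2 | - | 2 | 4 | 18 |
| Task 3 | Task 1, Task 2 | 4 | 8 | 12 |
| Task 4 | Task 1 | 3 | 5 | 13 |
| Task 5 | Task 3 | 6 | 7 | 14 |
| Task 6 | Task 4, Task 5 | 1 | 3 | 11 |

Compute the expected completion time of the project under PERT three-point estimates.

te_Task 1 = (8 + 4·11 + 20)/6 = 72/6 = 12
te_Task 2 = (2 + 4·4 + 18)/6 = 36/6 = 6
te_Task 3 = (4 + 4·8 + 12)/6 = 48/6 = 8
te_Task 4 = (3 + 4·5 + 13)/6 = 36/6 = 6
te_Task 5 = (6 + 4·7 + 14)/6 = 48/6 = 8
te_Task 6 = (1 + 4·3 + 11)/6 = 24/6 = 4

Forward pass:
ES_Task 1 = 0; EF_Task 1 = 12
ES_Task 2 = 0; EF_Task 2 = 6
ES_Task 3 = max(EF_Task 1=12, EF_Task 2=6) = 12; EF_Task 3 = 12+8 = 20
ES_Task 4 = 12; EF_Task 4 = 12+6 = 18
ES_Task 5 = 20; EF_Task 5 = 20+8 = 28
ES_Task 6 = max(EF_Task 4=18, EF_Task 5=28) = 28; EF_Task 6 = 28+4 = 32
Expected project duration μ = 32 days. Critical path: Task 1 → Task 3 → Task 5 → Task 6.

32 days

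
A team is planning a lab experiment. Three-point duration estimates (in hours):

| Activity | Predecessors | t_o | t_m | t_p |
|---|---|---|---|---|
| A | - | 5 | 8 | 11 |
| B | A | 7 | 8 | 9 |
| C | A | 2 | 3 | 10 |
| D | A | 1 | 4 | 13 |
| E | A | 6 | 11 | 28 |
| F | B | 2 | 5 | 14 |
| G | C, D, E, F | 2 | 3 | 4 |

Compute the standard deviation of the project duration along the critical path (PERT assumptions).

te_A = (5 + 4·8 + 11)/6 = 48/6 = 8; σ²_A = ((11−5)/6)² = 1.000
te_B = (7 + 4·8 + 9)/6 = 48/6 = 8; σ²_B = ((9−7)/6)² = 0.111
te_C = (2 + 4·3 + 10)/6 = 24/6 = 4; σ²_C = ((10−2)/6)² = 1.778
te_D = (1 + 4·4 + 13)/6 = 30/6 = 5; σ²_D = ((13−1)/6)² = 4.000
te_E = (6 + 4·11 + 28)/6 = 78/6 = 13; σ²_E = ((28−6)/6)² = 13.444
te_F = (2 + 4·5 + 14)/6 = 36/6 = 6; σ²_F = ((14−2)/6)² = 4.000
te_G = (2 + 4·3 + 4)/6 = 18/6 = 3; σ²_G = ((4−2)/6)² = 0.111

Forward pass:
ES_A = 0; EF_A = 8
ES_B = 8; EF_B = 8+8 = 16
ES_C = 8; EF_C = 8+4 = 12
ES_D = 8; EF_D = 8+5 = 13
ES_E = 8; EF_E = 8+13 = 21
ES_F = 16; EF_F = 16+6 = 22
ES_G = max(EF_C=12, EF_D=13, EF_E=21, EF_F=22) = 22; EF_G = 22+3 = 25
Expected project duration μ = 25 hours. Critical path: A → B → F → G.

Variance along critical path = 1.000 + 0.111 + 4.000 + 0.111 = 5.222
σ = √5.222 = 2.285 hours

2.29 hours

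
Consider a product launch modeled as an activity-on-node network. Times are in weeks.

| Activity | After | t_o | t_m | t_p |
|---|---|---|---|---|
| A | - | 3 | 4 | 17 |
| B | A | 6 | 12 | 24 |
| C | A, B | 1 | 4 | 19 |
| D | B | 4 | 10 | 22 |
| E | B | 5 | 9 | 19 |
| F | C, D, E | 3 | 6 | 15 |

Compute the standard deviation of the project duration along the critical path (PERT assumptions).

5.24 weeks

te_A = (3 + 4·4 + 17)/6 = 36/6 = 6; σ²_A = ((17−3)/6)² = 5.444
te_B = (6 + 4·12 + 24)/6 = 78/6 = 13; σ²_B = ((24−6)/6)² = 9.000
te_C = (1 + 4·4 + 19)/6 = 36/6 = 6; σ²_C = ((19−1)/6)² = 9.000
te_D = (4 + 4·10 + 22)/6 = 66/6 = 11; σ²_D = ((22−4)/6)² = 9.000
te_E = (5 + 4·9 + 19)/6 = 60/6 = 10; σ²_E = ((19−5)/6)² = 5.444
te_F = (3 + 4·6 + 15)/6 = 42/6 = 7; σ²_F = ((15−3)/6)² = 4.000

Forward pass:
ES_A = 0; EF_A = 6
ES_B = 6; EF_B = 6+13 = 19
ES_C = max(EF_A=6, EF_B=19) = 19; EF_C = 19+6 = 25
ES_D = 19; EF_D = 19+11 = 30
ES_E = 19; EF_E = 19+10 = 29
ES_F = max(EF_C=25, EF_D=30, EF_E=29) = 30; EF_F = 30+7 = 37
Expected project duration μ = 37 weeks. Critical path: A → B → D → F.

Variance along critical path = 5.444 + 9.000 + 9.000 + 4.000 = 27.444
σ = √27.444 = 5.239 weeks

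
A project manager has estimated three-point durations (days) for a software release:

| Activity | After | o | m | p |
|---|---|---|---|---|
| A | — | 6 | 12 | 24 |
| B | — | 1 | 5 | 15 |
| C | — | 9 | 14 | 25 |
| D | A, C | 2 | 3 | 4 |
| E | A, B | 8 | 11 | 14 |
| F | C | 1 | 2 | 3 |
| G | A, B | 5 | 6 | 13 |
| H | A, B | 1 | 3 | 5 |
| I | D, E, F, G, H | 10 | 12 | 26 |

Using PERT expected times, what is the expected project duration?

te_A = (6 + 4·12 + 24)/6 = 78/6 = 13
te_B = (1 + 4·5 + 15)/6 = 36/6 = 6
te_C = (9 + 4·14 + 25)/6 = 90/6 = 15
te_D = (2 + 4·3 + 4)/6 = 18/6 = 3
te_E = (8 + 4·11 + 14)/6 = 66/6 = 11
te_F = (1 + 4·2 + 3)/6 = 12/6 = 2
te_G = (5 + 4·6 + 13)/6 = 42/6 = 7
te_H = (1 + 4·3 + 5)/6 = 18/6 = 3
te_I = (10 + 4·12 + 26)/6 = 84/6 = 14

Forward pass:
ES_A = 0; EF_A = 13
ES_B = 0; EF_B = 6
ES_C = 0; EF_C = 15
ES_D = max(EF_A=13, EF_C=15) = 15; EF_D = 15+3 = 18
ES_E = max(EF_A=13, EF_B=6) = 13; EF_E = 13+11 = 24
ES_F = 15; EF_F = 15+2 = 17
ES_G = max(EF_A=13, EF_B=6) = 13; EF_G = 13+7 = 20
ES_H = max(EF_A=13, EF_B=6) = 13; EF_H = 13+3 = 16
ES_I = max(EF_D=18, EF_E=24, EF_F=17, EF_G=20, EF_H=16) = 24; EF_I = 24+14 = 38
Expected project duration μ = 38 days. Critical path: A → E → I.

38 days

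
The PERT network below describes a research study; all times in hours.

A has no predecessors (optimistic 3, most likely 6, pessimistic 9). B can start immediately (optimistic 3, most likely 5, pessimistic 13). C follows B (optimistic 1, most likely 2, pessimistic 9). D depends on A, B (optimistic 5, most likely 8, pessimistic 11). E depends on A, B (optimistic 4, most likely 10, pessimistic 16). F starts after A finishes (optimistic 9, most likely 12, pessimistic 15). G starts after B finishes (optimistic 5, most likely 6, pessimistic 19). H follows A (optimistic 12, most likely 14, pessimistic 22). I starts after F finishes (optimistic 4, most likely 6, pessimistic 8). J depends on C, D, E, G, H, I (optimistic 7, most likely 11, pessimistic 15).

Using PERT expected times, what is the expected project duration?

te_A = (3 + 4·6 + 9)/6 = 36/6 = 6
te_B = (3 + 4·5 + 13)/6 = 36/6 = 6
te_C = (1 + 4·2 + 9)/6 = 18/6 = 3
te_D = (5 + 4·8 + 11)/6 = 48/6 = 8
te_E = (4 + 4·10 + 16)/6 = 60/6 = 10
te_F = (9 + 4·12 + 15)/6 = 72/6 = 12
te_G = (5 + 4·6 + 19)/6 = 48/6 = 8
te_H = (12 + 4·14 + 22)/6 = 90/6 = 15
te_I = (4 + 4·6 + 8)/6 = 36/6 = 6
te_J = (7 + 4·11 + 15)/6 = 66/6 = 11

Forward pass:
ES_A = 0; EF_A = 6
ES_B = 0; EF_B = 6
ES_C = 6; EF_C = 6+3 = 9
ES_D = max(EF_A=6, EF_B=6) = 6; EF_D = 6+8 = 14
ES_E = max(EF_A=6, EF_B=6) = 6; EF_E = 6+10 = 16
ES_F = 6; EF_F = 6+12 = 18
ES_G = 6; EF_G = 6+8 = 14
ES_H = 6; EF_H = 6+15 = 21
ES_I = 18; EF_I = 18+6 = 24
ES_J = max(EF_C=9, EF_D=14, EF_E=16, EF_G=14, EF_H=21, EF_I=24) = 24; EF_J = 24+11 = 35
Expected project duration μ = 35 hours. Critical path: A → F → I → J.

35 hours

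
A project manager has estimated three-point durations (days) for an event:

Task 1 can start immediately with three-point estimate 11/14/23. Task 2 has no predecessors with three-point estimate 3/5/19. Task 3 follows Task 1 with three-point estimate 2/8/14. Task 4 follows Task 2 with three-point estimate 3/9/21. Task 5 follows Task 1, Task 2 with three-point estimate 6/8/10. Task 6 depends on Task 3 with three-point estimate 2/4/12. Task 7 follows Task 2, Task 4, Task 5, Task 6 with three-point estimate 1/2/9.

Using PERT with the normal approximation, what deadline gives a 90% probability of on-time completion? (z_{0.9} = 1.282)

te_Task 1 = (11 + 4·14 + 23)/6 = 90/6 = 15; σ²_Task 1 = ((23−11)/6)² = 4.000
te_Task 2 = (3 + 4·5 + 19)/6 = 42/6 = 7; σ²_Task 2 = ((19−3)/6)² = 7.111
te_Task 3 = (2 + 4·8 + 14)/6 = 48/6 = 8; σ²_Task 3 = ((14−2)/6)² = 4.000
te_Task 4 = (3 + 4·9 + 21)/6 = 60/6 = 10; σ²_Task 4 = ((21−3)/6)² = 9.000
te_Task 5 = (6 + 4·8 + 10)/6 = 48/6 = 8; σ²_Task 5 = ((10−6)/6)² = 0.444
te_Task 6 = (2 + 4·4 + 12)/6 = 30/6 = 5; σ²_Task 6 = ((12−2)/6)² = 2.778
te_Task 7 = (1 + 4·2 + 9)/6 = 18/6 = 3; σ²_Task 7 = ((9−1)/6)² = 1.778

Forward pass:
ES_Task 1 = 0; EF_Task 1 = 15
ES_Task 2 = 0; EF_Task 2 = 7
ES_Task 3 = 15; EF_Task 3 = 15+8 = 23
ES_Task 4 = 7; EF_Task 4 = 7+10 = 17
ES_Task 5 = max(EF_Task 1=15, EF_Task 2=7) = 15; EF_Task 5 = 15+8 = 23
ES_Task 6 = 23; EF_Task 6 = 23+5 = 28
ES_Task 7 = max(EF_Task 2=7, EF_Task 4=17, EF_Task 5=23, EF_Task 6=28) = 28; EF_Task 7 = 28+3 = 31
Expected project duration μ = 31 days. Critical path: Task 1 → Task 3 → Task 6 → Task 7.

Variance along critical path = 4.000 + 4.000 + 2.778 + 1.778 = 12.556; σ = 3.543 days.
D = μ + z·σ = 31 + 1.282·3.543 = 35.5 days

35.5 days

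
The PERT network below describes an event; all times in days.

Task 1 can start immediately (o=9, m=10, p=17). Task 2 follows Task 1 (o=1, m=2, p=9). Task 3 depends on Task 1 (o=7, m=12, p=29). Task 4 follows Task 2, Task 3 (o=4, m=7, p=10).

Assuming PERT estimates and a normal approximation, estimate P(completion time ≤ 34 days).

te_Task 1 = (9 + 4·10 + 17)/6 = 66/6 = 11; σ²_Task 1 = ((17−9)/6)² = 1.778
te_Task 2 = (1 + 4·2 + 9)/6 = 18/6 = 3; σ²_Task 2 = ((9−1)/6)² = 1.778
te_Task 3 = (7 + 4·12 + 29)/6 = 84/6 = 14; σ²_Task 3 = ((29−7)/6)² = 13.444
te_Task 4 = (4 + 4·7 + 10)/6 = 42/6 = 7; σ²_Task 4 = ((10−4)/6)² = 1.000

Forward pass:
ES_Task 1 = 0; EF_Task 1 = 11
ES_Task 2 = 11; EF_Task 2 = 11+3 = 14
ES_Task 3 = 11; EF_Task 3 = 11+14 = 25
ES_Task 4 = max(EF_Task 2=14, EF_Task 3=25) = 25; EF_Task 4 = 25+7 = 32
Expected project duration μ = 32 days. Critical path: Task 1 → Task 3 → Task 4.

Variance along critical path = 1.778 + 13.444 + 1.000 = 16.222; σ = √16.222 = 4.028 days.
Z = (34 − 32) / 4.028 = 0.497
P(T ≤ 34) = Φ(0.497) ≈ 0.690

0.690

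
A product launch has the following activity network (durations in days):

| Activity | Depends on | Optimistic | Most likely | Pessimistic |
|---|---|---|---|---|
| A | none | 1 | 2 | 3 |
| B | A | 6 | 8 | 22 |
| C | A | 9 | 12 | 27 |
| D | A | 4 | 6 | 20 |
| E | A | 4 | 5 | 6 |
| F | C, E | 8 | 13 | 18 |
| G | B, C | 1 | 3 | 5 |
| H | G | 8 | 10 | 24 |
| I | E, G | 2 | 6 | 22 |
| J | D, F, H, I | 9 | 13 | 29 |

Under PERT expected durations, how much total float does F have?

te_A = (1 + 4·2 + 3)/6 = 12/6 = 2
te_B = (6 + 4·8 + 22)/6 = 60/6 = 10
te_C = (9 + 4·12 + 27)/6 = 84/6 = 14
te_D = (4 + 4·6 + 20)/6 = 48/6 = 8
te_E = (4 + 4·5 + 6)/6 = 30/6 = 5
te_F = (8 + 4·13 + 18)/6 = 78/6 = 13
te_G = (1 + 4·3 + 5)/6 = 18/6 = 3
te_H = (8 + 4·10 + 24)/6 = 72/6 = 12
te_I = (2 + 4·6 + 22)/6 = 48/6 = 8
te_J = (9 + 4·13 + 29)/6 = 90/6 = 15

Forward pass:
ES_A = 0; EF_A = 2
ES_B = 2; EF_B = 2+10 = 12
ES_C = 2; EF_C = 2+14 = 16
ES_D = 2; EF_D = 2+8 = 10
ES_E = 2; EF_E = 2+5 = 7
ES_F = max(EF_C=16, EF_E=7) = 16; EF_F = 16+13 = 29
ES_G = max(EF_B=12, EF_C=16) = 16; EF_G = 16+3 = 19
ES_H = 19; EF_H = 19+12 = 31
ES_I = max(EF_E=7, EF_G=19) = 19; EF_I = 19+8 = 27
ES_J = max(EF_D=10, EF_F=29, EF_H=31, EF_I=27) = 31; EF_J = 31+15 = 46
Expected project duration μ = 46 days. Critical path: A → C → G → H → J.

Backward pass:
LF_J = 46; LS_J = 46−15 = 31
LF_I = LS_J = 31; LS_I = 31−8 = 23
LF_H = LS_J = 31; LS_H = 31−12 = 19
LF_G = min(LS_H=19, LS_I=23) = 19; LS_G = 19−3 = 16
LF_F = LS_J = 31; LS_F = 31−13 = 18
LF_E = min(LS_F=18, LS_I=23) = 18; LS_E = 18−5 = 13
LF_D = LS_J = 31; LS_D = 31−8 = 23
LF_C = min(LS_F=18, LS_G=16) = 16; LS_C = 16−14 = 2
LF_B = LS_G = 16; LS_B = 16−10 = 6
LF_A = min(LS_B=6, LS_C=2, LS_D=23, LS_E=13) = 2; LS_A = 2−2 = 0
Slack_F = LS_F − ES_F = 18 − 16 = 2

2 days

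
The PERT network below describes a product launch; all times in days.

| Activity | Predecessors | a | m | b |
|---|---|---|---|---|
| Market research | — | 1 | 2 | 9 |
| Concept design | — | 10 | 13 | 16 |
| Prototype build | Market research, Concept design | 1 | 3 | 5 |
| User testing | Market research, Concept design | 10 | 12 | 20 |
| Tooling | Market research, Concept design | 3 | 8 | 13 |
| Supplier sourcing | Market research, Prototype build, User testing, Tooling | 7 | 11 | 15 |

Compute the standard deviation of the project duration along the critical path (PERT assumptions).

te_Market research = (1 + 4·2 + 9)/6 = 18/6 = 3; σ²_Market research = ((9−1)/6)² = 1.778
te_Concept design = (10 + 4·13 + 16)/6 = 78/6 = 13; σ²_Concept design = ((16−10)/6)² = 1.000
te_Prototype build = (1 + 4·3 + 5)/6 = 18/6 = 3; σ²_Prototype build = ((5−1)/6)² = 0.444
te_User testing = (10 + 4·12 + 20)/6 = 78/6 = 13; σ²_User testing = ((20−10)/6)² = 2.778
te_Tooling = (3 + 4·8 + 13)/6 = 48/6 = 8; σ²_Tooling = ((13−3)/6)² = 2.778
te_Supplier sourcing = (7 + 4·11 + 15)/6 = 66/6 = 11; σ²_Supplier sourcing = ((15−7)/6)² = 1.778

Forward pass:
ES_Market research = 0; EF_Market research = 3
ES_Concept design = 0; EF_Concept design = 13
ES_Prototype build = max(EF_Market research=3, EF_Concept design=13) = 13; EF_Prototype build = 13+3 = 16
ES_User testing = max(EF_Market research=3, EF_Concept design=13) = 13; EF_User testing = 13+13 = 26
ES_Tooling = max(EF_Market research=3, EF_Concept design=13) = 13; EF_Tooling = 13+8 = 21
ES_Supplier sourcing = max(EF_Market research=3, EF_Prototype build=16, EF_User testing=26, EF_Tooling=21) = 26; EF_Supplier sourcing = 26+11 = 37
Expected project duration μ = 37 days. Critical path: Concept design → User testing → Supplier sourcing.

Variance along critical path = 1.000 + 2.778 + 1.778 = 5.556
σ = √5.556 = 2.357 days

2.36 days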